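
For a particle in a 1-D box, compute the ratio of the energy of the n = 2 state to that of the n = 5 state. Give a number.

0.16

E_n = n²π²ℏ²/(2mL²) so the ratio is n₂²/n₁² = 4/25 = 0.16.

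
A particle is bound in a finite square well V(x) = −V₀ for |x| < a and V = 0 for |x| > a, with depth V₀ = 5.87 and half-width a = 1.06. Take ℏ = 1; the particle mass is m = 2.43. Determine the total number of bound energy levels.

The dimensionless depth is z₀ = a√(2mV₀)/ℏ = 1.06 × √(28.53) = 5.662.
The even/odd transcendental equations gain one root per π/2 in z₀, giving N = 1 + ⌊2z₀/π⌋ = 1 + ⌊3.604⌋ = 4.

N = 4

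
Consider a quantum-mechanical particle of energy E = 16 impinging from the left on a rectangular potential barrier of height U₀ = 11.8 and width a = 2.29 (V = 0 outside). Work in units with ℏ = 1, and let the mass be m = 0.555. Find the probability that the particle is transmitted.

E > U₀: inside the barrier k₂ = √(2m(E − U₀))/ℏ = 2.159, k₂a = 4.944.
T = [1 + U₀² sin²(k₂a) / (4E(E − U₀))]⁻¹ = 1/1.491 = 0.671.

T = 0.671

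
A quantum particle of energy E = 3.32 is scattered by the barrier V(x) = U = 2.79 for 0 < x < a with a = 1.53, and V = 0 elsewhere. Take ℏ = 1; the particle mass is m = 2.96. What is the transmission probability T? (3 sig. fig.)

E > U: inside the barrier k₂ = √(2m(E − U))/ℏ = 1.771, k₂a = 2.710.
T = [1 + U² sin²(k₂a) / (4E(E − U))]⁻¹ = 1/1.193 = 0.838.

T = 0.838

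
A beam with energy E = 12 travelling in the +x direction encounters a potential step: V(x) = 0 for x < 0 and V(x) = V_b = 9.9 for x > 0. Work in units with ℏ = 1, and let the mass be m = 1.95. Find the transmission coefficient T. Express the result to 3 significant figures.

T = 0.832

The wavenumbers are k₁ = √(2mE)/ℏ = 6.841 on the left and k₂ = √(2m(E − V_b))/ℏ = 2.862 on the right.
Continuity of ψ and ψ′ at the step yields the reflection amplitude r = (k₁ − k₂)/(k₁ + k₂) = 0.4101; thus R = |r|² = 0.1682, T = 0.8318.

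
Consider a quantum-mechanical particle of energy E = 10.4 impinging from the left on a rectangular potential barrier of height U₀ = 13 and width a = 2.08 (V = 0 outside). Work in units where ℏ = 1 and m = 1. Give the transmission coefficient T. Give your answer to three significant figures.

E < U₀: inside the barrier ψ ∝ e^{±κx} with κ = √(2m(U₀ − E))/ℏ = 2.280.
κa = 4.743, sinh(κa) = 57.39.
The exact tunnelling result is T⁻¹ = 1 + U₀² sinh²(κa) / [4E(U₀ − E)] = 5148, so T = 0.000194.

T = 0.000194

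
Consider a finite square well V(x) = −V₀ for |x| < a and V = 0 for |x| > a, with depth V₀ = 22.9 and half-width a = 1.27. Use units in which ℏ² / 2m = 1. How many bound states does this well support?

Define the well-strength parameter z₀ = (a/ℏ)√(2mV₀) = 1.27 × √(2·0.5·22.9) = 6.077.
A new bound state (alternating even/odd) appears each time z₀ passes a multiple of π/2, so N = ⌊2z₀/π⌋ + 1 = ⌊3.869⌋ + 1 = 4.

N = 4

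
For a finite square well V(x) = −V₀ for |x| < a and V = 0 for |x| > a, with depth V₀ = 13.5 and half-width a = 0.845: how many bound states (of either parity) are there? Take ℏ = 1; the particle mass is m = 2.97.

The dimensionless depth is z₀ = a√(2mV₀)/ℏ = 0.845 × √(80.19) = 7.567.
A new bound state (alternating even/odd) appears each time z₀ passes a multiple of π/2, so N = ⌊2z₀/π⌋ + 1 = ⌊4.817⌋ + 1 = 5.

N = 5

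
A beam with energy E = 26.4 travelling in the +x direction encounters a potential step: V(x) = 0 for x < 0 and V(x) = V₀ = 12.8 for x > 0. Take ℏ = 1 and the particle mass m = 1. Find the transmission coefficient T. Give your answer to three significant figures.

T = 0.973

The wavenumbers are k₁ = √(2mE)/ℏ = 7.266 on the left and k₂ = √(2m(E − V₀))/ℏ = 5.215 on the right.
Continuity of ψ and ψ′ at the step yields the reflection amplitude r = (k₁ − k₂)/(k₁ + k₂) = 0.1643; thus R = |r|² = 0.02700, T = 0.9730.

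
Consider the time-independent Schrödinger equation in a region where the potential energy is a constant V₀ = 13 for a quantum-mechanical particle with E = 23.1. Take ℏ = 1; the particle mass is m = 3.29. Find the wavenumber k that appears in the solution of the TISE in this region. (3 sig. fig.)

With E > V₀ the solution is oscillatory, ψ ∝ e^{±ikx} with k = √(2m(E − V₀))/ℏ.
k = √(2 × 3.29 × 10.1) = 8.152.

k = 8.15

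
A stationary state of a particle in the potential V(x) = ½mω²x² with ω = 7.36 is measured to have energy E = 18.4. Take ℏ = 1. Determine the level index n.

n = 2

E_n = ℏω(n + ½) ⇒ n = E/(ℏω) − ½ = 18.4/7.36 − 0.5 = 2.000 → n = 2.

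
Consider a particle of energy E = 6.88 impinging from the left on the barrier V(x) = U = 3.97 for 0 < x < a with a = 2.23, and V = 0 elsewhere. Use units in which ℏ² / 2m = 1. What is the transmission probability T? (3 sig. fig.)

T = 0.931

Above the barrier the interior wavenumber is k₂ = √(2m(E − U))/ℏ = 1.706, giving phase k₂a = 3.804.
T = [1 + U² sin²(k₂a) / (4E(E − U))]⁻¹ = 1/1.074 = 0.931.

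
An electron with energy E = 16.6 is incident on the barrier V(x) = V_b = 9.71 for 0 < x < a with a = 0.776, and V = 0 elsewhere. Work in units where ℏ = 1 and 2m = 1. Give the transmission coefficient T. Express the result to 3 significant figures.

T = 0.859

Above the barrier the interior wavenumber is k₂ = √(2m(E − V_b))/ℏ = 2.625, giving phase k₂a = 2.037.
T = [1 + V_b² sin²(k₂a) / (4E(E − V_b))]⁻¹ = 1/1.164 = 0.859.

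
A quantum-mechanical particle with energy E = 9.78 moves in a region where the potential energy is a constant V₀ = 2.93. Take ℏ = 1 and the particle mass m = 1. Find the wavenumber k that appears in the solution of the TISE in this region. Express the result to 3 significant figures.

With E > V₀ the solution is oscillatory, ψ ∝ e^{±ikx} with k = √(2m(E − V₀))/ℏ.
k = √(2 × 1 × 6.85) = 3.701.

k = 3.70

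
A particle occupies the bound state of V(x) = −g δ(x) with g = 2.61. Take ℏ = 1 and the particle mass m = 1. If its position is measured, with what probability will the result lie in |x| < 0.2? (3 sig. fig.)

The normalised bound state is ψ = √κ e^{−κ|x|} with κ = mg/ℏ² = 2.610.
P(|x| < d) = ∫_{−d}^{d} κ e^{−2κ|x|} dx = 1 − e^{−2κd} = 1 − e^{−1.044} = 0.6480.

P = 0.648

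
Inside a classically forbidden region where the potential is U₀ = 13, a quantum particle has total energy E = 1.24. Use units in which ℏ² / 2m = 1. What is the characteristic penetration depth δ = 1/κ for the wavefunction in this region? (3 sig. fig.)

Since E < U₀ the TISE in this region is ψ'' = κ²ψ with κ = √(2m(U₀ − E))/ℏ.
κ = √(2 × 0.5 × 11.76) = 3.429. The penetration depth is δ = 1/κ = 0.292.

δ = 0.292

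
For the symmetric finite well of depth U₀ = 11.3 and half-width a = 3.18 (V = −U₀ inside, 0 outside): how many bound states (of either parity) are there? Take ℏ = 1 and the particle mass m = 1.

The dimensionless depth is z₀ = a√(2mU₀)/ℏ = 3.18 × √(22.60) = 15.12.
A new bound state (alternating even/odd) appears each time z₀ passes a multiple of π/2, so N = ⌊2z₀/π⌋ + 1 = ⌊9.624⌋ + 1 = 10.

N = 10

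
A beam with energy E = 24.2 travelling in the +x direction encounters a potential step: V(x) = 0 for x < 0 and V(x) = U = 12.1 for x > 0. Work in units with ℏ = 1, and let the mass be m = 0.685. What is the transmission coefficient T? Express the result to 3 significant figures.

T = 0.971

The wavenumbers are k₁ = √(2mE)/ℏ = 5.758 on the left and k₂ = √(2m(E − U))/ℏ = 4.071 on the right.
Matching ψ and ψ′ at x = 0 gives r = (k₁ − k₂)/(k₁ + k₂), so R = r² = 0.02944 and T = 1 − R = 0.9706.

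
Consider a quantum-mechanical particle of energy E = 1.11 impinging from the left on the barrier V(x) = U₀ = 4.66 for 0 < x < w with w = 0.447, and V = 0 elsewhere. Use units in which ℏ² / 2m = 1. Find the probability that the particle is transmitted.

Since E < U₀ the interior solution is evanescent with decay constant κ = √(2m(U₀ − E))/ℏ = 1.884.
κw = 0.8422, sinh(κw) = 0.9454.
The exact tunnelling result is T⁻¹ = 1 + U₀² sinh²(κw) / [4E(U₀ − E)] = 2.231, so T = 0.448.

T = 0.448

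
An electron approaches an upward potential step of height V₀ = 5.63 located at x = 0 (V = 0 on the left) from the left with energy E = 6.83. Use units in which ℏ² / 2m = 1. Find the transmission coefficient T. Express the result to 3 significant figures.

T = 0.832

The wavenumbers are k₁ = √(2mE)/ℏ = 2.613 on the left and k₂ = √(2m(E − V₀))/ℏ = 1.095 on the right.
Continuity of ψ and ψ′ at the step yields the reflection amplitude r = (k₁ − k₂)/(k₁ + k₂) = 0.4093; thus R = |r|² = 0.1675, T = 0.8325.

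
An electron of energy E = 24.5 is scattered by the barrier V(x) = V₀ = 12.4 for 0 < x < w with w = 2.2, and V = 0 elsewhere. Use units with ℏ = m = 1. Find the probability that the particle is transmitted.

T = 0.888

E > V₀: inside the barrier k₂ = √(2m(E − V₀))/ℏ = 4.919, k₂w = 10.82.
T = [1 + V₀² sin²(k₂w) / (4E(E − V₀))]⁻¹ = 1/1.126 = 0.888.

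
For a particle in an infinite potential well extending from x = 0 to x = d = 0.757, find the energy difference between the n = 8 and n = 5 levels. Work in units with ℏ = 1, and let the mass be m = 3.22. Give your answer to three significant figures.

E_n = n²π²ℏ²/(2md²), so ΔE = (8² − 5²) π²ℏ²/(2md²).
ΔE = 39 × π² / (2 × 3.22 × 0.757²) = 104.3.

ΔE = 104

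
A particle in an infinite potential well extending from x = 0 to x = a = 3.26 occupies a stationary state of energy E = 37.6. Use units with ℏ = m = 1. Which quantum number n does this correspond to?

For an infinite well E_n = n²π²ℏ²/(2ma²), so n = (a/πℏ)√(2mE).
n = (3.26/π) × √(2 × 1 × 37.6) = 8.999 → n = 9.

n = 9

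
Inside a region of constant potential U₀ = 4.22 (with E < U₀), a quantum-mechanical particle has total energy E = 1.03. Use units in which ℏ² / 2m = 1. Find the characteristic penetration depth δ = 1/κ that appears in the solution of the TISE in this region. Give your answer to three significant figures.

δ = 0.560

Since E < U₀ the TISE in this region is ψ'' = κ²ψ with κ = √(2m(U₀ − E))/ℏ.
κ = √(2 × 0.5 × 3.19) = 1.786. The penetration depth is δ = 1/κ = 0.560.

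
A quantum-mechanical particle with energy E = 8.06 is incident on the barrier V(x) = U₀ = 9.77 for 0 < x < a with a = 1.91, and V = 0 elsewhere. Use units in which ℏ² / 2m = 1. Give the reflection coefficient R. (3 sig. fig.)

E < U₀: inside the barrier ψ ∝ e^{±κx} with κ = √(2m(U₀ − E))/ℏ = 1.308.
κa = 2.498, sinh(κa) = 6.036.
Matching ψ, ψ′ at both faces gives T = [1 + U₀² sinh²(κa) / (4E(U₀ − E))]⁻¹ = 1/64.08 = 0.0156.
R = 1 − T = 0.984.

R = 0.984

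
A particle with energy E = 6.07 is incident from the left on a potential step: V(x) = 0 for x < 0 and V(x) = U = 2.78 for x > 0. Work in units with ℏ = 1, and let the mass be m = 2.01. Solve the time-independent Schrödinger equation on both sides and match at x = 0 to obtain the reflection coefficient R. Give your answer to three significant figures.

On each side the TISE gives plane waves with k = √(2m(E − V))/ℏ: k₁ = √(2·2.01·6.07) = 4.940, k₂ = √(2·2.01·3.29) = 3.637.
Continuity of ψ and ψ′ at the step yields the reflection amplitude r = (k₁ − k₂)/(k₁ + k₂) = 0.1519; thus R = |r|² = 0.02308, T = 0.9769.

R = 0.0231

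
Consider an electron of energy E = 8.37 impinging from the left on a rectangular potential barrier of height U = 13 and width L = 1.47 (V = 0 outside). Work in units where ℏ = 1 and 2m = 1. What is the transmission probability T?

E < U: inside the barrier ψ ∝ e^{±κx} with κ = √(2m(U − E))/ℏ = 2.152.
κL = 3.163, sinh(κL) = 11.80.
The exact tunnelling result is T⁻¹ = 1 + U² sinh²(κL) / [4E(U − E)] = 152.8, so T = 0.00654.

T = 0.00654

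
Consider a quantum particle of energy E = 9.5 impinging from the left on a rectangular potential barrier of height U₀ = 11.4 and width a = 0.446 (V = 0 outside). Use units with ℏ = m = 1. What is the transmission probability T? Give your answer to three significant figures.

E < U₀: inside the barrier ψ ∝ e^{±κx} with κ = √(2m(U₀ − E))/ℏ = 1.949.
κa = 0.8694, sinh(κa) = 0.9832.
The exact tunnelling result is T⁻¹ = 1 + U₀² sinh²(κa) / [4E(U₀ − E)] = 2.740, so T = 0.365.

T = 0.365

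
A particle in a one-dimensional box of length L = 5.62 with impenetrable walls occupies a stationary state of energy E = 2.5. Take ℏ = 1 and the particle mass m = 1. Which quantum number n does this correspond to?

n = 4

From E_n = n²π²ℏ²/(2mL²) invert to n = √(2mL²E)/(πℏ).
n = (5.62/π) × √(2 × 1 × 2.5) = 4.000 → n = 4.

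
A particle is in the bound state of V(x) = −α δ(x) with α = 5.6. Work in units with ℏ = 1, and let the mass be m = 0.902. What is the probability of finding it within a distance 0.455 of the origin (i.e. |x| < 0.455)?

P = 0.990

The normalised bound state is ψ = √κ e^{−κ|x|} with κ = mα/ℏ² = 5.051.
P(|x| < d) = ∫_{−d}^{d} κ e^{−2κ|x|} dx = 1 − e^{−2κd} = 1 − e^{−4.597} = 0.9899.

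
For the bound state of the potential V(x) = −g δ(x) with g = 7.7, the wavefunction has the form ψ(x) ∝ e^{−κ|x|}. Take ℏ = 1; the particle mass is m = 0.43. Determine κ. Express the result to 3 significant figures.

κ = 3.31

Integrating the TISE across x = 0 gives the cusp condition ψ'(0⁺) − ψ'(0⁻) = −(2mg/ℏ²)ψ(0).
With ψ ∝ e^{−κ|x|} this yields −2κ = −2mg/ℏ², so κ = mg/ℏ² = 3.311.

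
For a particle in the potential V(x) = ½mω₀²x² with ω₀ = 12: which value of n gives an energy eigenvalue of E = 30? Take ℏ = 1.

n = 2

Invert E_n = (n + ½)ℏω₀: n = E/ℏω₀ − ½ = 2.000, so n = 2.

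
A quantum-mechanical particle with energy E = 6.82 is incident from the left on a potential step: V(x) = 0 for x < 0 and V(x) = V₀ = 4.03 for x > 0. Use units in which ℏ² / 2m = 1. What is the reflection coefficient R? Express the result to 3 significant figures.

The wavenumbers are k₁ = √(2mE)/ℏ = 2.612 on the left and k₂ = √(2m(E − V₀))/ℏ = 1.670 on the right.
Matching ψ and ψ′ at x = 0 gives r = (k₁ − k₂)/(k₁ + k₂), so R = r² = 0.04832 and T = 1 − R = 0.9517.

R = 0.0483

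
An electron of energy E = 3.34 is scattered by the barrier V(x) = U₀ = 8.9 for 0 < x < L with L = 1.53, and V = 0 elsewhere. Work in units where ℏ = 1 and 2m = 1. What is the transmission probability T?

T = 0.00275

E < U₀: inside the barrier ψ ∝ e^{±κx} with κ = √(2m(U₀ − E))/ℏ = 2.358.
κL = 3.608, sinh(κL) = 18.43.
Matching ψ, ψ′ at both faces gives T = [1 + U₀² sinh²(κL) / (4E(U₀ − E))]⁻¹ = 1/363.1 = 0.00275.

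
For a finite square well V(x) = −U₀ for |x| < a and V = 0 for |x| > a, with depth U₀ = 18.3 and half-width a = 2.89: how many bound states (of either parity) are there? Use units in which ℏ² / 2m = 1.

N = 8

Define the well-strength parameter z₀ = (a/ℏ)√(2mU₀) = 2.89 × √(2·0.5·18.3) = 12.36.
A new bound state (alternating even/odd) appears each time z₀ passes a multiple of π/2, so N = ⌊2z₀/π⌋ + 1 = ⌊7.871⌋ + 1 = 8.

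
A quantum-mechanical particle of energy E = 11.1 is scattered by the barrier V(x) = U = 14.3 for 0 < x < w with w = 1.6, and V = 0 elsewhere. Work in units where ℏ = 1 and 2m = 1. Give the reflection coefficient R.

Since E < U the interior solution is evanescent with decay constant κ = √(2m(U − E))/ℏ = 1.789.
κw = 2.862, sinh(κw) = 8.721.
The exact tunnelling result is T⁻¹ = 1 + U² sinh²(κw) / [4E(U − E)] = 110.5, so T = 0.00905.
R = 1 − T = 0.991.

R = 0.991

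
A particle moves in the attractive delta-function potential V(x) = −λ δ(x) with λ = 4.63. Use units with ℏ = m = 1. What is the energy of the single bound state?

E = -10.7

The bound state is ψ(x) = √κ e^{−κ|x|}. The derivative jump ψ'(0⁺) − ψ'(0⁻) = −(2mλ/ℏ²)ψ(0) fixes κ = mλ/ℏ² = 4.630.
Then E = −ℏ²κ²/(2m) = −mλ²/(2ℏ²) = -10.72.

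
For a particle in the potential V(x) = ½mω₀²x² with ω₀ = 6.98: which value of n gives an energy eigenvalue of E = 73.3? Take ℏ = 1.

n = 10

Invert E_n = (n + ½)ℏω₀: n = E/ℏω₀ − ½ = 10.001, so n = 10.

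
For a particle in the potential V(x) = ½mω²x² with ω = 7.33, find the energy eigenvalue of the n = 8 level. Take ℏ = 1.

E = 62.3

The oscillator eigenvalues are E_n = ℏω(n + ½), so E_8 = 7.33 × 8.5 = 62.31.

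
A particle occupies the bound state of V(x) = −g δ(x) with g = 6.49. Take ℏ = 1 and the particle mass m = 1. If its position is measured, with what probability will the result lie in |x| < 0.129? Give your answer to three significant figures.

P = 0.813

The normalised bound state is ψ = √κ e^{−κ|x|} with κ = mg/ℏ² = 6.490.
P(|x| < d) = ∫_{−d}^{d} κ e^{−2κ|x|} dx = 1 − e^{−2κd} = 1 − e^{−1.674} = 0.8126.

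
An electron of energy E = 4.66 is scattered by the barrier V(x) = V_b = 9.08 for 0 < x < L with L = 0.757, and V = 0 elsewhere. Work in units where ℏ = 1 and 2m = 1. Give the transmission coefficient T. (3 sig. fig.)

T = 0.153

E < V_b: inside the barrier ψ ∝ e^{±κx} with κ = √(2m(V_b − E))/ℏ = 2.102.
κL = 1.592, sinh(κL) = 2.354.
The exact tunnelling result is T⁻¹ = 1 + V_b² sinh²(κL) / [4E(V_b − E)] = 6.544, so T = 0.153.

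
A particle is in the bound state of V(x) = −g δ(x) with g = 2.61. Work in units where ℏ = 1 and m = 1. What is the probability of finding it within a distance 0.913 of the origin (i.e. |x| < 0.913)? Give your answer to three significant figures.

P = 0.991

The normalised bound state is ψ = √κ e^{−κ|x|} with κ = mg/ℏ² = 2.610.
P(|x| < d) = ∫_{−d}^{d} κ e^{−2κ|x|} dx = 1 − e^{−2κd} = 1 − e^{−4.766} = 0.9915.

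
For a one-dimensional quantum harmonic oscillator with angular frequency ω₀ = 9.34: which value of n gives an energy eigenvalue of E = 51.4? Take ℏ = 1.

n = 5

Invert E_n = (n + ½)ℏω₀: n = E/ℏω₀ − ½ = 5.003, so n = 5.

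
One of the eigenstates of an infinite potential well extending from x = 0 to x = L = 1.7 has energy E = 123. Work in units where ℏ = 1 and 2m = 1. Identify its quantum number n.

From E_n = n²π²ℏ²/(2mL²) invert to n = √(2mL²E)/(πℏ).
n = (1.7/π) × √(2 × 0.5 × 123) = 6.001 → n = 6.

n = 6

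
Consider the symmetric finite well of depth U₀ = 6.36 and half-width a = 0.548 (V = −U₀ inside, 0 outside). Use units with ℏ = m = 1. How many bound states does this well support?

N = 2

The dimensionless depth is z₀ = a√(2mU₀)/ℏ = 0.548 × √(12.72) = 1.954.
A new bound state (alternating even/odd) appears each time z₀ passes a multiple of π/2, so N = ⌊2z₀/π⌋ + 1 = ⌊1.244⌋ + 1 = 2.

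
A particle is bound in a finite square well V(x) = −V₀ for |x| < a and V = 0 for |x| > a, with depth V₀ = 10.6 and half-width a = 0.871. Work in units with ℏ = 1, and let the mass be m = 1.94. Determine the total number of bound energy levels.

N = 4

The dimensionless depth is z₀ = a√(2mV₀)/ℏ = 0.871 × √(41.13) = 5.586.
The even/odd transcendental equations gain one root per π/2 in z₀, giving N = 1 + ⌊2z₀/π⌋ = 1 + ⌊3.556⌋ = 4.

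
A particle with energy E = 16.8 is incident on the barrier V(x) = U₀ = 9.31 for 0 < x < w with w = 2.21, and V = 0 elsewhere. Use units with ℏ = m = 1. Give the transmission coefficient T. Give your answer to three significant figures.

Above the barrier the interior wavenumber is k₂ = √(2m(E − U₀))/ℏ = 3.870, giving phase k₂w = 8.554.
Matching at both interfaces gives T⁻¹ = 1 + U₀² sin²(k₂w) / [4E(E − U₀)] = 1.101, hence T = 0.908.

T = 0.908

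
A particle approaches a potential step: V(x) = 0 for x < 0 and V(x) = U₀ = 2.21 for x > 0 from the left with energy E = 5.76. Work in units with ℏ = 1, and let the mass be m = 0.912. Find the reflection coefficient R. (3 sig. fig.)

The wavenumbers are k₁ = √(2mE)/ℏ = 3.241 on the left and k₂ = √(2m(E − U₀))/ℏ = 2.545 on the right.
Continuity of ψ and ψ′ at the step yields the reflection amplitude r = (k₁ − k₂)/(k₁ + k₂) = 0.1204; thus R = |r|² = 0.01450, T = 0.9855.

R = 0.0145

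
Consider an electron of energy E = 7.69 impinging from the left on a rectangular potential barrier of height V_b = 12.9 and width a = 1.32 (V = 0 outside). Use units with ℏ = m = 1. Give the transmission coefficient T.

E < V_b: inside the barrier ψ ∝ e^{±κx} with κ = √(2m(V_b − E))/ℏ = 3.228.
κa = 4.261, sinh(κa) = 35.43.
The exact tunnelling result is T⁻¹ = 1 + V_b² sinh²(κa) / [4E(V_b − E)] = 1305, so T = 0.000767.

T = 0.000767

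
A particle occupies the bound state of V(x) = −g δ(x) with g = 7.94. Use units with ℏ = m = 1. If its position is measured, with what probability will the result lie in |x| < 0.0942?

P = 0.776

The normalised bound state is ψ = √κ e^{−κ|x|} with κ = mg/ℏ² = 7.940.
P(|x| < d) = ∫_{−d}^{d} κ e^{−2κ|x|} dx = 1 − e^{−2κd} = 1 − e^{−1.496} = 0.7760.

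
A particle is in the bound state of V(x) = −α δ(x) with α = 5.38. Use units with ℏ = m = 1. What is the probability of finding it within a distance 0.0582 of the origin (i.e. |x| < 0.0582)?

P = 0.465

The normalised bound state is ψ = √κ e^{−κ|x|} with κ = mα/ℏ² = 5.380.
P(|x| < d) = ∫_{−d}^{d} κ e^{−2κ|x|} dx = 1 − e^{−2κd} = 1 − e^{−0.6262} = 0.4654.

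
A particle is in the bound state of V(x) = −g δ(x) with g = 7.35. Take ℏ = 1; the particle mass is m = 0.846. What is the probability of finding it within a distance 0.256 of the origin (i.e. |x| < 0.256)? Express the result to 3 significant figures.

P = 0.959

The normalised bound state is ψ = √κ e^{−κ|x|} with κ = mg/ℏ² = 6.218.
P(|x| < d) = ∫_{−d}^{d} κ e^{−2κ|x|} dx = 1 − e^{−2κd} = 1 − e^{−3.184} = 0.9586.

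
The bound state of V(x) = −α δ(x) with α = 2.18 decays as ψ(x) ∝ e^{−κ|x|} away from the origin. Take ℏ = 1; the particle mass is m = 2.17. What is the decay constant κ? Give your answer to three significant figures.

κ = 4.73

Integrate −(ℏ²/2m)ψ'' − αδ(x)ψ = Eψ from −ε to +ε: the ψ'' term gives ψ'(0⁺) − ψ'(0⁻) and the δ term gives −(2mα/ℏ²)ψ(0).
With ψ ∝ e^{−κ|x|} this yields −2κ = −2mα/ℏ², so κ = mα/ℏ² = 4.731.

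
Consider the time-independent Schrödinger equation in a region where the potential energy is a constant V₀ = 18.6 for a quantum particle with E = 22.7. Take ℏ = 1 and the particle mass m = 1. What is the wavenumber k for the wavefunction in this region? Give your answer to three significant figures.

With E > V₀ the solution is oscillatory, ψ ∝ e^{±ikx} with k = √(2m(E − V₀))/ℏ.
k = √(2 × 1 × 4.1) = 2.864.

k = 2.86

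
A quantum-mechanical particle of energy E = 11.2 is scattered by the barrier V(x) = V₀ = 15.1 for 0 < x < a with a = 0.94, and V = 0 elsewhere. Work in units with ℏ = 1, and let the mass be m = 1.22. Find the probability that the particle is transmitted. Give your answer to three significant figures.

T = 0.00926

E < V₀: inside the barrier ψ ∝ e^{±κx} with κ = √(2m(V₀ − E))/ℏ = 3.085.
κa = 2.900, sinh(κa) = 9.057.
The exact tunnelling result is T⁻¹ = 1 + V₀² sinh²(κa) / [4E(V₀ − E)] = 108.0, so T = 0.00926.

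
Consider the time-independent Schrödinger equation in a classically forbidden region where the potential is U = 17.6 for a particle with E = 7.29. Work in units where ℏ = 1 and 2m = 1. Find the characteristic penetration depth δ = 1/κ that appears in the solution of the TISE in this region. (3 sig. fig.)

δ = 0.311

Since E < U the TISE in this region is ψ'' = κ²ψ with κ = √(2m(U − E))/ℏ.
κ = √(2 × 0.5 × 10.31) = 3.211. The penetration depth is δ = 1/κ = 0.311.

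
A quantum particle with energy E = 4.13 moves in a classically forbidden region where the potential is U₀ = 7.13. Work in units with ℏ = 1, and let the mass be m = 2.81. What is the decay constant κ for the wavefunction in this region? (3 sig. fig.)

κ = 4.11

Since E < U₀ the TISE in this region is ψ'' = κ²ψ with κ = √(2m(U₀ − E))/ℏ.
κ = √(2 × 2.81 × 3) = 4.106.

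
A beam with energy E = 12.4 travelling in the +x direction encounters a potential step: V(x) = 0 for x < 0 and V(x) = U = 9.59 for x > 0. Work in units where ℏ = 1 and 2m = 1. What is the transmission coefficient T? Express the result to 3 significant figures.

T = 0.874

The wavenumbers are k₁ = √(2mE)/ℏ = 3.521 on the left and k₂ = √(2m(E − U))/ℏ = 1.676 on the right.
Continuity of ψ and ψ′ at the step yields the reflection amplitude r = (k₁ − k₂)/(k₁ + k₂) = 0.3550; thus R = |r|² = 0.1260, T = 0.8740.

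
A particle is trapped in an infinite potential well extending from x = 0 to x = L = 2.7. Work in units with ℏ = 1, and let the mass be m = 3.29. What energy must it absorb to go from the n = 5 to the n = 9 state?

E_n = n²π²ℏ²/(2mL²), so ΔE = (9² − 5²) π²ℏ²/(2mL²).
ΔE = 56 × π² / (2 × 3.29 × 2.7²) = 11.52.

ΔE = 11.5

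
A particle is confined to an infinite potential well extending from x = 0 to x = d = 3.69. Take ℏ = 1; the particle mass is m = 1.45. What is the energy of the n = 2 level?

The infinite-well eigenfunctions ψ_n = √(2/d) sin(nπx/d) vanish at both walls, giving E_n = n²π²ℏ²/(2md²).
E_2 = 2² × π² / (2 × 1.45 × 3.69²) = 0.9998.

E = 1.000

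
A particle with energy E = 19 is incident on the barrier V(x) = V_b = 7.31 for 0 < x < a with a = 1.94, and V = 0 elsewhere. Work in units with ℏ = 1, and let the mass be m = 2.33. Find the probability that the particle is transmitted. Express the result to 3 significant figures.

T = 0.945

E > V_b: inside the barrier k₂ = √(2m(E − V_b))/ℏ = 7.381, k₂a = 14.32.
Matching at both interfaces gives T⁻¹ = 1 + V_b² sin²(k₂a) / [4E(E − V_b)] = 1.058, hence T = 0.945.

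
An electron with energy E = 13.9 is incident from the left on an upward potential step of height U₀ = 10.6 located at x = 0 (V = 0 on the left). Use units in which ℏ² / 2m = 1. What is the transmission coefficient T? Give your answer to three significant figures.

T = 0.881

The wavenumbers are k₁ = √(2mE)/ℏ = 3.728 on the left and k₂ = √(2m(E − U₀))/ℏ = 1.817 on the right.
Matching ψ and ψ′ at x = 0 gives r = (k₁ − k₂)/(k₁ + k₂), so R = r² = 0.1189 and T = 1 − R = 0.8811.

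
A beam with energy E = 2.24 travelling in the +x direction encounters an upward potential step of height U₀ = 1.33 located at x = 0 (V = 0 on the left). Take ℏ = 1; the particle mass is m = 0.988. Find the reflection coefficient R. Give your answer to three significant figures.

R = 0.0490

The wavenumbers are k₁ = √(2mE)/ℏ = 2.104 on the left and k₂ = √(2m(E − U₀))/ℏ = 1.341 on the right.
Matching ψ and ψ′ at x = 0 gives r = (k₁ − k₂)/(k₁ + k₂), so R = r² = 0.04905 and T = 1 − R = 0.9510.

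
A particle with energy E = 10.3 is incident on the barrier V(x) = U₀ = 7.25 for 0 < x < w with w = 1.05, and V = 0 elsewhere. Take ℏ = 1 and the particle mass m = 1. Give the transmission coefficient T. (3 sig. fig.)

Above the barrier the interior wavenumber is k₂ = √(2m(E − U₀))/ℏ = 2.470, giving phase k₂w = 2.593.
T = [1 + U₀² sin²(k₂w) / (4E(E − U₀))]⁻¹ = 1/1.114 = 0.898.

T = 0.898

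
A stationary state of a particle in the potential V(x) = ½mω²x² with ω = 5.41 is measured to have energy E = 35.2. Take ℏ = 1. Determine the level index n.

E_n = ℏω(n + ½) ⇒ n = E/(ℏω) − ½ = 35.2/5.41 − 0.5 = 6.006 → n = 6.

n = 6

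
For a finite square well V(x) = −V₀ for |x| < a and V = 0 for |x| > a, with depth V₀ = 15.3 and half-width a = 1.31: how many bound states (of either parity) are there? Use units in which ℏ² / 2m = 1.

The dimensionless depth is z₀ = a√(2mV₀)/ℏ = 1.31 × √(15.30) = 5.124.
The even/odd transcendental equations gain one root per π/2 in z₀, giving N = 1 + ⌊2z₀/π⌋ = 1 + ⌊3.262⌋ = 4.

N = 4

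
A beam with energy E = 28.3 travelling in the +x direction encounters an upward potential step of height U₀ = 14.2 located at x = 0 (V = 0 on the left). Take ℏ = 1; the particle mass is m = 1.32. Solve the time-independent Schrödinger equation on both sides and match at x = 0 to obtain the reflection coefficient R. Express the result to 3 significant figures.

R = 0.0297

On each side the TISE gives plane waves with k = √(2m(E − V))/ℏ: k₁ = √(2·1.32·28.3) = 8.644, k₂ = √(2·1.32·14.1) = 6.101.
Continuity of ψ and ψ′ at the step yields the reflection amplitude r = (k₁ − k₂)/(k₁ + k₂) = 0.1724; thus R = |r|² = 0.02973, T = 0.9703.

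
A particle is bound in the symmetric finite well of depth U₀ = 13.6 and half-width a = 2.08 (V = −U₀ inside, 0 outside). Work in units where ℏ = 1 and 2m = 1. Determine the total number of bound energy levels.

N = 5

The dimensionless depth is z₀ = a√(2mU₀)/ℏ = 2.08 × √(13.60) = 7.671.
A new bound state (alternating even/odd) appears each time z₀ passes a multiple of π/2, so N = ⌊2z₀/π⌋ + 1 = ⌊4.883⌋ + 1 = 5.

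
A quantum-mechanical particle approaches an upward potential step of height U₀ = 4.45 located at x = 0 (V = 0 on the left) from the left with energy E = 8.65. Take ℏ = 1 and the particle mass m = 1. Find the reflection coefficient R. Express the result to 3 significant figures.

R = 0.0319

On each side the TISE gives plane waves with k = √(2m(E − V))/ℏ: k₁ = √(2·1·8.65) = 4.159, k₂ = √(2·1·4.2) = 2.898.
Matching ψ and ψ′ at x = 0 gives r = (k₁ − k₂)/(k₁ + k₂), so R = r² = 0.03193 and T = 1 − R = 0.9681.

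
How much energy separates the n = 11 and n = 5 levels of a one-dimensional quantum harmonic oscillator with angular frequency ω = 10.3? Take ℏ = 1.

ΔE = 61.8

E_n = ℏω(n + ½), so ΔE = (11 − 5) ℏω = 6 × 10.3 = 61.80.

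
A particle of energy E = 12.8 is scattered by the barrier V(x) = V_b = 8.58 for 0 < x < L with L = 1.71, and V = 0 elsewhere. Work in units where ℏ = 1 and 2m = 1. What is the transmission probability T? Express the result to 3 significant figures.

T = 0.957

Above the barrier the interior wavenumber is k₂ = √(2m(E − V_b))/ℏ = 2.054, giving phase k₂L = 3.513.
T = [1 + V_b² sin²(k₂L) / (4E(E − V_b))]⁻¹ = 1/1.045 = 0.957.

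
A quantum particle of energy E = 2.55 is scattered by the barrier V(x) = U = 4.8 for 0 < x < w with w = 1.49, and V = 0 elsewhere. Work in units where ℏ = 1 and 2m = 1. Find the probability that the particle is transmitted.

E < U: inside the barrier ψ ∝ e^{±κx} with κ = √(2m(U − E))/ℏ = 1.500.
κw = 2.235, sinh(κw) = 4.620.
Matching ψ, ψ′ at both faces gives T = [1 + U² sinh²(κw) / (4E(U − E))]⁻¹ = 1/22.43 = 0.0446.

T = 0.0446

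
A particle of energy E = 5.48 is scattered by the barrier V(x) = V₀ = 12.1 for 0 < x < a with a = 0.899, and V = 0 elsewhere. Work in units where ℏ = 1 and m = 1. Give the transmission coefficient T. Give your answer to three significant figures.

Since E < V₀ the interior solution is evanescent with decay constant κ = √(2m(V₀ − E))/ℏ = 3.639.
κa = 3.271, sinh(κa) = 13.15.
Matching ψ, ψ′ at both faces gives T = [1 + V₀² sinh²(κa) / (4E(V₀ − E))]⁻¹ = 1/175.5 = 0.00570.

T = 0.00570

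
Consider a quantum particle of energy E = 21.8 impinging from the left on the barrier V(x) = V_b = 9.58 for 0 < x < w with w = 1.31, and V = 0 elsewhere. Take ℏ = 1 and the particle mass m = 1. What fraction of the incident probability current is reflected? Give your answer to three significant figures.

Above the barrier the interior wavenumber is k₂ = √(2m(E − V_b))/ℏ = 4.944, giving phase k₂w = 6.476.
Matching at both interfaces gives T⁻¹ = 1 + V_b² sin²(k₂w) / [4E(E − V_b)] = 1.003, hence T = 0.997.
R = 1 − T = 0.00316.

R = 0.00316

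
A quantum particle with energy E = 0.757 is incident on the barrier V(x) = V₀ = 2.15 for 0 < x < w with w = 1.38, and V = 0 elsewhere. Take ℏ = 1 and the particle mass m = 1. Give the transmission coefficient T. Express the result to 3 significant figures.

T = 0.0358

E < V₀: inside the barrier ψ ∝ e^{±κx} with κ = √(2m(V₀ − E))/ℏ = 1.669.
κw = 2.303, sinh(κw) = 4.954.
The exact tunnelling result is T⁻¹ = 1 + V₀² sinh²(κw) / [4E(V₀ − E)] = 27.90, so T = 0.0358.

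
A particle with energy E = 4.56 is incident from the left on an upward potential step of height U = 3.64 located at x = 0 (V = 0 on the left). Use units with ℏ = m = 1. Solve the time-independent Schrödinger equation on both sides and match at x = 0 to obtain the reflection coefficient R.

On each side the TISE gives plane waves with k = √(2m(E − V))/ℏ: k₁ = √(2·1·4.56) = 3.020, k₂ = √(2·1·0.92) = 1.356.
Matching ψ and ψ′ at x = 0 gives r = (k₁ − k₂)/(k₁ + k₂), so R = r² = 0.1445 and T = 1 − R = 0.8555.

R = 0.144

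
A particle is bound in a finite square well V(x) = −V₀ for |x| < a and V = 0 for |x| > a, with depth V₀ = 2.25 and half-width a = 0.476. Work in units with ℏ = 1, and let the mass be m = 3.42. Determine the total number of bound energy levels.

Define the well-strength parameter z₀ = (a/ℏ)√(2mV₀) = 0.476 × √(2·3.42·2.25) = 1.867.
The even/odd transcendental equations gain one root per π/2 in z₀, giving N = 1 + ⌊2z₀/π⌋ = 1 + ⌊1.189⌋ = 2.

N = 2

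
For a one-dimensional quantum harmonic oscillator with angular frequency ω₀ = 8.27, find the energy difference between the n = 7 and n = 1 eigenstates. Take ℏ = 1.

E_n = ℏω₀(n + ½), so ΔE = (7 − 1) ℏω₀ = 6 × 8.27 = 49.62.

ΔE = 49.6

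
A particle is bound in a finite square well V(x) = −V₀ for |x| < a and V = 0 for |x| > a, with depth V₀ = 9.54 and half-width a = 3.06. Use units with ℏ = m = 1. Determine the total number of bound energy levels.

N = 9

The dimensionless depth is z₀ = a√(2mV₀)/ℏ = 3.06 × √(19.08) = 13.37.
A new bound state (alternating even/odd) appears each time z₀ passes a multiple of π/2, so N = ⌊2z₀/π⌋ + 1 = ⌊8.509⌋ + 1 = 9.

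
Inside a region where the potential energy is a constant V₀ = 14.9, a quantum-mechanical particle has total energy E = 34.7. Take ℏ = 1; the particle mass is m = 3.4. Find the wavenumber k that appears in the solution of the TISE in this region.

k = 11.6

With E > V₀ the solution is oscillatory, ψ ∝ e^{±ikx} with k = √(2m(E − V₀))/ℏ.
k = √(2 × 3.4 × 19.8) = 11.60.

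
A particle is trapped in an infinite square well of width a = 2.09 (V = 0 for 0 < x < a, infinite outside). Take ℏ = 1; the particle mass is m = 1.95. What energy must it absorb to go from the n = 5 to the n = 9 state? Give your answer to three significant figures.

E_n = n²π²ℏ²/(2ma²), so ΔE = (9² − 5²) π²ℏ²/(2ma²).
ΔE = 56 × π² / (2 × 1.95 × 2.09²) = 32.44.

ΔE = 32.4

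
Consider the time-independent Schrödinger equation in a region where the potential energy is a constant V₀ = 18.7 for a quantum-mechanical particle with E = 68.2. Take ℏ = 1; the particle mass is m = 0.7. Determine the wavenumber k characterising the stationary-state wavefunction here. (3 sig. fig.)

k = 8.32

With E > V₀ the solution is oscillatory, ψ ∝ e^{±ikx} with k = √(2m(E − V₀))/ℏ.
k = √(2 × 0.7 × 49.5) = 8.325.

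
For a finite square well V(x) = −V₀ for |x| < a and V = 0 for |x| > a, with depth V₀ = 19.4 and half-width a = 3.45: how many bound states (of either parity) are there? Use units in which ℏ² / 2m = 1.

N = 10

Define the well-strength parameter z₀ = (a/ℏ)√(2mV₀) = 3.45 × √(2·0.5·19.4) = 15.20.
A new bound state (alternating even/odd) appears each time z₀ passes a multiple of π/2, so N = ⌊2z₀/π⌋ + 1 = ⌊9.674⌋ + 1 = 10.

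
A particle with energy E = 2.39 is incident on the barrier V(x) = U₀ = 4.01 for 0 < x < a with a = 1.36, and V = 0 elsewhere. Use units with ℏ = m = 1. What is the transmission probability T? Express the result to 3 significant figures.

T = 0.0284

Since E < U₀ the interior solution is evanescent with decay constant κ = √(2m(U₀ − E))/ℏ = 1.800.
κa = 2.448, sinh(κa) = 5.739.
The exact tunnelling result is T⁻¹ = 1 + U₀² sinh²(κa) / [4E(U₀ − E)] = 35.20, so T = 0.0284.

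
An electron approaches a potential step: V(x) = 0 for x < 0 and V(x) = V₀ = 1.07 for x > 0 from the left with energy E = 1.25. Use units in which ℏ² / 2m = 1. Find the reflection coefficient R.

R = 0.202

On each side the TISE gives plane waves with k = √(2m(E − V))/ℏ: k₁ = √(2·½·1.25) = 1.118, k₂ = √(2·½·0.18) = 0.4243.
Matching ψ and ψ′ at x = 0 gives r = (k₁ − k₂)/(k₁ + k₂), so R = r² = 0.2023 and T = 1 − R = 0.7977.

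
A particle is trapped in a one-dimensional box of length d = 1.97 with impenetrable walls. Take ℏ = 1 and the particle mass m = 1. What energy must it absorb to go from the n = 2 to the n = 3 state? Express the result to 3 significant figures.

E_n = n²π²ℏ²/(2md²), so ΔE = (3² − 2²) π²ℏ²/(2md²).
ΔE = 5 × π² / (2 × 1 × 1.97²) = 6.358.

ΔE = 6.36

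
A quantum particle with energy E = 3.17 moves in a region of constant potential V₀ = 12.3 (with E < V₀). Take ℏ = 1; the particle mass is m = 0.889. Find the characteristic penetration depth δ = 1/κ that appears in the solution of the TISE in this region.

Since E < V₀ the TISE in this region is ψ'' = κ²ψ with κ = √(2m(V₀ − E))/ℏ.
κ = √(2 × 0.889 × 9.13) = 4.029. The penetration depth is δ = 1/κ = 0.248.

δ = 0.248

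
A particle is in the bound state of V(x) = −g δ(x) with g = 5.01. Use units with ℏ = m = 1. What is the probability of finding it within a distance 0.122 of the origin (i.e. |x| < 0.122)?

P = 0.705

The normalised bound state is ψ = √κ e^{−κ|x|} with κ = mg/ℏ² = 5.010.
P(|x| < d) = ∫_{−d}^{d} κ e^{−2κ|x|} dx = 1 − e^{−2κd} = 1 − e^{−1.222} = 0.7055.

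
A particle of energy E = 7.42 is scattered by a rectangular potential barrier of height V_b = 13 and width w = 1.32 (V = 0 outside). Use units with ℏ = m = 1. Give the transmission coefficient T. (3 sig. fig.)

T = 0.000579

E < V_b: inside the barrier ψ ∝ e^{±κx} with κ = √(2m(V_b − E))/ℏ = 3.341.
κw = 4.410, sinh(κw) = 41.12.
Matching ψ, ψ′ at both faces gives T = [1 + V_b² sinh²(κw) / (4E(V_b − E))]⁻¹ = 1/1726 = 0.000579.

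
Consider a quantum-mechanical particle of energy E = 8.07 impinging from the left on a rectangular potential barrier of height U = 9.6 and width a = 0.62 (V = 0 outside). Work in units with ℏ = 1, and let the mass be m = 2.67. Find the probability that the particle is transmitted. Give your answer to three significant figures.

E < U: inside the barrier ψ ∝ e^{±κx} with κ = √(2m(U − E))/ℏ = 2.858.
κa = 1.772, sinh(κa) = 2.857.
Matching ψ, ψ′ at both faces gives T = [1 + U² sinh²(κa) / (4E(U − E))]⁻¹ = 1/16.23 = 0.0616.

T = 0.0616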